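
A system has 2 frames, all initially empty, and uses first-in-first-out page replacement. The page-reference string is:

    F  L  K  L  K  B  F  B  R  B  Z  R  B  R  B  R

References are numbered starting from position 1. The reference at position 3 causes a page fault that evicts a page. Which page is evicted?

pos 1: F: fault, frames (F)
pos 2: L: fault, frames (F L)
pos 3: K: fault, evict F, frames (L K)
At position 3, page F is evicted.

F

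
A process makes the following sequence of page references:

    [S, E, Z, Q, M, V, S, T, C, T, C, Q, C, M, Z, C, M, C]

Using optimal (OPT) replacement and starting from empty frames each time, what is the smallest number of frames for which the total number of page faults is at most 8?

f=1: 18 faults
f=2: 12 faults
f=3: 10 faults
f=4: 9 faults
f=5: 8 faults
f=6: 8 faults
f=7: 8 faults
f=8: 8 faults
Smallest f with faults ≤ 8 is 5.

5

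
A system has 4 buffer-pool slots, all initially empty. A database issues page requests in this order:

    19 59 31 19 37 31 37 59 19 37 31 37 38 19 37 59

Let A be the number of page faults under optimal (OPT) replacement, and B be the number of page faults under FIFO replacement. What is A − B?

Under OPT: F F F . F . . . . . . . F . . . → 5 faults.
Under FIFO: F F F . F . . . . . . . F F . F → 7 faults.
A − B = 5 − 7 = -2.

-2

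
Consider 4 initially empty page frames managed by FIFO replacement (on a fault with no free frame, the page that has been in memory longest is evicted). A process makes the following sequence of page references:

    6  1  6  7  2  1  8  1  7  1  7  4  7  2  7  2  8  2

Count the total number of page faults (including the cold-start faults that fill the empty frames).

6

6 → fault, frames [6]
1 → fault, frames [6, 1]
6 → hit
7 → fault, frames [6, 1, 7]
2 → fault, frames [6, 1, 7, 2]
1 → hit
8 → fault, evict 6, frames [1, 7, 2, 8]
1 → hit
7 → hit
1 → hit
7 → hit
4 → fault, evict 1, frames [7, 2, 8, 4]
7 → hit
2 → hit
7 → hit
2 → hit
8 → hit
2 → hit
Page faults: 6.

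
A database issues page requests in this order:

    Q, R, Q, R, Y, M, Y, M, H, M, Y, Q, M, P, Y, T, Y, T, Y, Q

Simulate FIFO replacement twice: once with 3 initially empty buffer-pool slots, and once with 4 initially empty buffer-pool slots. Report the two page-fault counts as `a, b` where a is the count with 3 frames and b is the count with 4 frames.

3 frames: F F . . F F . . F . . F . F F F . . . F → 10 faults.
4 frames: F F . . F F . . F . . F . F F F . . . . → 9 faults.
9 < 10: adding a frame reduced faults, as is typical.

10, 9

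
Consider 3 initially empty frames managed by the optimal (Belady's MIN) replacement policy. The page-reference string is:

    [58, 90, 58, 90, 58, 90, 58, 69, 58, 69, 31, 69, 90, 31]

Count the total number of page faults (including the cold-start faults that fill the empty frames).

58: miss, frames {58}
90: miss, frames {58,90}
58: hit
90: hit
58: hit
90: hit
58: hit
69: miss, frames {58,90,69}
58: hit
69: hit
31: miss, evict 58, frames {90,69,31}
69: hit
90: hit
31: hit
Page faults: 4.

4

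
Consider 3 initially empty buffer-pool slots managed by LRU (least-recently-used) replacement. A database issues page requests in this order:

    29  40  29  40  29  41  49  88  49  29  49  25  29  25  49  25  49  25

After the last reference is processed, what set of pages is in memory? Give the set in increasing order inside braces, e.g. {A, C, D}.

29: miss, frames {29}
40: miss, frames {29,40}
29: hit
40: hit
29: hit
41: miss, frames {40,29,41}
49: miss, evict 40, frames {29,41,49}
88: miss, evict 29, frames {41,49,88}
49: hit
29: miss, evict 41, frames {88,49,29}
49: hit
25: miss, evict 88, frames {29,49,25}
29: hit
25: hit
49: hit
25: hit
49: hit
25: hit

{25, 29, 49}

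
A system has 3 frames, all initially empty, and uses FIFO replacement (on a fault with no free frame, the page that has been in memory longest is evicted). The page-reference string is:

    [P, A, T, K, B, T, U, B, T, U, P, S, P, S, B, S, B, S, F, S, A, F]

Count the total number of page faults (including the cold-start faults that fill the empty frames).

P: fault, frames (P)
A: fault, frames (P A)
T: fault, frames (P A T)
K: fault, evict P, frames (A T K)
B: fault, evict A, frames (T K B)
T: hit
U: fault, evict T, frames (K B U)
B: hit
T: fault, evict K, frames (B U T)
U: hit
P: fault, evict B, frames (U T P)
S: fault, evict U, frames (T P S)
P: hit
S: hit
B: fault, evict T, frames (P S B)
S: hit
B: hit
S: hit
F: fault, evict P, frames (S B F)
S: hit
A: fault, evict S, frames (B F A)
F: hit
Page faults: 12.

12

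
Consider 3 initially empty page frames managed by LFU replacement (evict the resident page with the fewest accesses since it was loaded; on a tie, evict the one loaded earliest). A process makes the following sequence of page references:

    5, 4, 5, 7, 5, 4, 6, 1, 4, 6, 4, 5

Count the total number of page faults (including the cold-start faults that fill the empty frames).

6

5 → fault, frames [5]
4 → fault, frames [5, 4]
5 → hit
7 → fault, frames [5, 4, 7]
5 → hit
4 → hit
6 → fault, evict 7, frames [5, 4, 6]
1 → fault, evict 6, frames [5, 4, 1]
4 → hit
6 → fault, evict 1, frames [5, 4, 6]
4 → hit
5 → hit
Page faults: 6.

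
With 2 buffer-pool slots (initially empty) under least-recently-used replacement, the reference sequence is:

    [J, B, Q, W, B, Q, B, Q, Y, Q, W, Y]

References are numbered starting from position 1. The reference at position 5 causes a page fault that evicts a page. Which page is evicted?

Q

pos 1: J -> fault, frames [J]
pos 2: B -> fault, frames [J, B]
pos 3: Q -> fault, evict J, frames [B, Q]
pos 4: W -> fault, evict B, frames [Q, W]
pos 5: B -> fault, evict Q, frames [W, B]
At position 5, page Q is evicted.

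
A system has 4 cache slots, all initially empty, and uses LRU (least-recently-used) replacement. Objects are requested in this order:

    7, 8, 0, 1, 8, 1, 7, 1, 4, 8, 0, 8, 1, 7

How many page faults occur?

7 -> miss, frames (7)
8 -> miss, frames (7 8)
0 -> miss, frames (7 8 0)
1 -> miss, frames (7 8 0 1)
8 -> hit
1 -> hit
7 -> hit
1 -> hit
4 -> miss, evict 0, frames (8 7 1 4)
8 -> hit
0 -> miss, evict 7, frames (1 4 8 0)
8 -> hit
1 -> hit
7 -> miss, evict 4, frames (0 8 1 7)
Page faults: 7.

7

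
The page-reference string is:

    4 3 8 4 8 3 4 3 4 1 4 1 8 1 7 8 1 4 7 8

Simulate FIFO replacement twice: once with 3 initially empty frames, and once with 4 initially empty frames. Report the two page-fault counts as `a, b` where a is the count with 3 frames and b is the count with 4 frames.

11, 6

3 frames: F F F . . . . . . F F . . . F F F F F F → 11 faults.
4 frames: F F F . . . . . . F . . . . F . . F . . → 6 faults.
6 < 11: adding a frame reduced faults, as is typical.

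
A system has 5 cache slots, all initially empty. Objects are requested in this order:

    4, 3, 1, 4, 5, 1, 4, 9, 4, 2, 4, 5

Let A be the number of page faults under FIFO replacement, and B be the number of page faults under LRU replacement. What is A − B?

1

Under FIFO: F F F . F . . F . F F . → 7 faults.
Under LRU: F F F . F . . F . F . . → 6 faults.
A − B = 7 − 6 = 1.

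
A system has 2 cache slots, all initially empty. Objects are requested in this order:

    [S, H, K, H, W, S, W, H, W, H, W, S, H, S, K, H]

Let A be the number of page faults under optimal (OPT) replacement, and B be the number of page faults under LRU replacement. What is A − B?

Under OPT: F F F . F F . F . . . F . . F . → 8 faults.
Under LRU: F F F . F F . F . . . F F . F F → 10 faults.
A − B = 8 − 10 = -2.

-2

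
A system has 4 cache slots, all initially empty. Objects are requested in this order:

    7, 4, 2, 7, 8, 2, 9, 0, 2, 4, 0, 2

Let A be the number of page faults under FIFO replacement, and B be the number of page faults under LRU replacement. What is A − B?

Under FIFO: F F F . F . F F . F . F → 8 faults.
Under LRU: F F F . F . F F . F . . → 7 faults.
A − B = 8 − 7 = 1.

1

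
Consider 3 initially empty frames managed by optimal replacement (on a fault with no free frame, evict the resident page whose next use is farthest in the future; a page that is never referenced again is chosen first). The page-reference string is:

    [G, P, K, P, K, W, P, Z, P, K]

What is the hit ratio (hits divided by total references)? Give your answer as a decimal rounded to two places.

G: fault, frames (G)
P: fault, frames (G P)
K: fault, frames (G P K)
P: hit
K: hit
W: fault, evict G, frames (P K W)
P: hit
Z: fault, evict W, frames (P K Z)
P: hit
K: hit
Hits: 5 of 10 references → 5/10 = 0.5000.

0.50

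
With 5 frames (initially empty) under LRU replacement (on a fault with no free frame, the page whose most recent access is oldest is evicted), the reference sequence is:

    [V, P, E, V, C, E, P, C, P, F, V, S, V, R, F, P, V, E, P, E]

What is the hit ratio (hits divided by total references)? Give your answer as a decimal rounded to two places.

V: fault, frames [V]
P: fault, frames [V, P]
E: fault, frames [V, P, E]
V: hit
C: fault, frames [P, E, V, C]
E: hit
P: hit
C: hit
P: hit
F: fault, frames [V, E, C, P, F]
V: hit
S: fault, evict E, frames [C, P, F, V, S]
V: hit
R: fault, evict C, frames [P, F, S, V, R]
F: hit
P: hit
V: hit
E: fault, evict S, frames [R, F, P, V, E]
P: hit
E: hit
Hits: 12 of 20 references → 12/20 = 0.6000.

0.60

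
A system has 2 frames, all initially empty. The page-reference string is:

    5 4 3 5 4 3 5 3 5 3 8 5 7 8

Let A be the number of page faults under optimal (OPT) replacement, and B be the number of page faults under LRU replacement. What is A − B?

-4

Under OPT: F F F . F . F . . . F . F . → 7 faults.
Under LRU: F F F F F F F . . . F F F F → 11 faults.
A − B = 7 − 11 = -4.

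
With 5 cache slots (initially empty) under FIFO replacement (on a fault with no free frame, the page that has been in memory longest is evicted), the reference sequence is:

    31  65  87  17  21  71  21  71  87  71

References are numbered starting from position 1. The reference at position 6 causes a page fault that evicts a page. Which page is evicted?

pos 1: 31 → miss, frames [31]
pos 2: 65 → miss, frames [31, 65]
pos 3: 87 → miss, frames [31, 65, 87]
pos 4: 17 → miss, frames [31, 65, 87, 17]
pos 5: 21 → miss, frames [31, 65, 87, 17, 21]
pos 6: 71 → miss, evict 31, frames [65, 87, 17, 21, 71]
At position 6, page 31 is evicted.

31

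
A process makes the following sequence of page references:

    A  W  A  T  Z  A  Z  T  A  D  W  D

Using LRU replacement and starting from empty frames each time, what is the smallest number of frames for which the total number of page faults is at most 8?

f=1: 12 faults
f=2: 9 faults
f=3: 6 faults
f=4: 6 faults
f=5: 5 faults
Smallest f with faults ≤ 8 is 3.

3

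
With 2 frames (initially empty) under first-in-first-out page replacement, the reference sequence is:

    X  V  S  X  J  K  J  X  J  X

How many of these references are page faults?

8

X -> fault, frames {X}
V -> fault, frames {X,V}
S -> fault, evict X, frames {V,S}
X -> fault, evict V, frames {S,X}
J -> fault, evict S, frames {X,J}
K -> fault, evict X, frames {J,K}
J -> hit
X -> fault, evict J, frames {K,X}
J -> fault, evict K, frames {X,J}
X -> hit
Page faults: 8.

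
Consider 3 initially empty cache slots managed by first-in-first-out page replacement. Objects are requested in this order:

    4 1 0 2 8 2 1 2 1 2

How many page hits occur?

4

4 -> miss, frames (4)
1 -> miss, frames (4 1)
0 -> miss, frames (4 1 0)
2 -> miss, evict 4, frames (1 0 2)
8 -> miss, evict 1, frames (0 2 8)
2 -> hit
1 -> miss, evict 0, frames (2 8 1)
2 -> hit
1 -> hit
2 -> hit
Hits: 4.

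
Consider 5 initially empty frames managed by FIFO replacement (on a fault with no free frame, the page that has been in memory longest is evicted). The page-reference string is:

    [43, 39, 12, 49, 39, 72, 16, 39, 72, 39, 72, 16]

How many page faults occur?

43 -> miss, frames [43]
39 -> miss, frames [43, 39]
12 -> miss, frames [43, 39, 12]
49 -> miss, frames [43, 39, 12, 49]
39 -> hit
72 -> miss, frames [43, 39, 12, 49, 72]
16 -> miss, evict 43, frames [39, 12, 49, 72, 16]
39 -> hit
72 -> hit
39 -> hit
72 -> hit
16 -> hit
Page faults: 6.

6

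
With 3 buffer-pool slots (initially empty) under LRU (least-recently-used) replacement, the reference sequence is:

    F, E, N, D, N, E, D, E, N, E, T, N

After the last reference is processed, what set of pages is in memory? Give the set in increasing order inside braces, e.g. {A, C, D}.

{E, N, T}

F: fault, frames [F]
E: fault, frames [F, E]
N: fault, frames [F, E, N]
D: fault, evict F, frames [E, N, D]
N: hit
E: hit
D: hit
E: hit
N: hit
E: hit
T: fault, evict D, frames [N, E, T]
N: hit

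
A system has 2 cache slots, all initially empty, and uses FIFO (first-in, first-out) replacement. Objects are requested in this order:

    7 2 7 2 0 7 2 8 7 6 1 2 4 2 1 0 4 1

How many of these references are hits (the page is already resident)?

3

7: fault, frames {7}
2: fault, frames {7,2}
7: hit
2: hit
0: fault, evict 7, frames {2,0}
7: fault, evict 2, frames {0,7}
2: fault, evict 0, frames {7,2}
8: fault, evict 7, frames {2,8}
7: fault, evict 2, frames {8,7}
6: fault, evict 8, frames {7,6}
1: fault, evict 7, frames {6,1}
2: fault, evict 6, frames {1,2}
4: fault, evict 1, frames {2,4}
2: hit
1: fault, evict 2, frames {4,1}
0: fault, evict 4, frames {1,0}
4: fault, evict 1, frames {0,4}
1: fault, evict 0, frames {4,1}
Hits: 3.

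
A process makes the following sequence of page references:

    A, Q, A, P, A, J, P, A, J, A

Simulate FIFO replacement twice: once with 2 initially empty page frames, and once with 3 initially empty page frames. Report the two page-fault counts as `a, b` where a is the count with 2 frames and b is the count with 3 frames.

2 frames: F F . F F F F F F . → 8 faults.
3 frames: F F . F . F . F . . → 5 faults.
5 < 8: adding a frame reduced faults, as is typical.

8, 5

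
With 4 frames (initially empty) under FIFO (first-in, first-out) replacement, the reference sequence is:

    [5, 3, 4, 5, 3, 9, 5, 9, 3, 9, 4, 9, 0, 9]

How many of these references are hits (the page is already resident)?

5: fault, frames {5}
3: fault, frames {5,3}
4: fault, frames {5,3,4}
5: hit
3: hit
9: fault, frames {5,3,4,9}
5: hit
9: hit
3: hit
9: hit
4: hit
9: hit
0: fault, evict 5, frames {3,4,9,0}
9: hit
Hits: 9.

9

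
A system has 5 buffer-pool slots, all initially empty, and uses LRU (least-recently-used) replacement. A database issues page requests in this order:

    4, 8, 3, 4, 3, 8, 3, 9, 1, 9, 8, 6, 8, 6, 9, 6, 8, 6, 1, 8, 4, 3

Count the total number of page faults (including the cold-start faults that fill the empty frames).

8

4 → fault, frames [4]
8 → fault, frames [4, 8]
3 → fault, frames [4, 8, 3]
4 → hit
3 → hit
8 → hit
3 → hit
9 → fault, frames [4, 8, 3, 9]
1 → fault, frames [4, 8, 3, 9, 1]
9 → hit
8 → hit
6 → fault, evict 4, frames [3, 1, 9, 8, 6]
8 → hit
6 → hit
9 → hit
6 → hit
8 → hit
6 → hit
1 → hit
8 → hit
4 → fault, evict 3, frames [9, 6, 1, 8, 4]
3 → fault, evict 9, frames [6, 1, 8, 4, 3]
Page faults: 8.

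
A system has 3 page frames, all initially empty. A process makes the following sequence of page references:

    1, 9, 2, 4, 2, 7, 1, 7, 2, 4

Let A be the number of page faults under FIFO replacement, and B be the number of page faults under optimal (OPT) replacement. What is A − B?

2

Under FIFO: F F F F . F F . F F → 8 faults.
Under OPT: F F F F . F . . . F → 6 faults.
A − B = 8 − 6 = 2.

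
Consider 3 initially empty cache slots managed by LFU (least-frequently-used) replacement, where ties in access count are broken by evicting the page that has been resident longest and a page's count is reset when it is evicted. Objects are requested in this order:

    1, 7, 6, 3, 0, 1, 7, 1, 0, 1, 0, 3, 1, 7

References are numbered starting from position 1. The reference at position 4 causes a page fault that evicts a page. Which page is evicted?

pos 1: 1 → fault, frames (1)
pos 2: 7 → fault, frames (1 7)
pos 3: 6 → fault, frames (1 7 6)
pos 4: 3 → fault, evict 1, frames (7 6 3)
At position 4, page 1 is evicted.

1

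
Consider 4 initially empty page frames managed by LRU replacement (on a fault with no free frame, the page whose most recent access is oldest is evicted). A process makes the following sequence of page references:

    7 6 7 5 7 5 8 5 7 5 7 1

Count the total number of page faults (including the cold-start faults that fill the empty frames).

5

7 -> miss, frames (7)
6 -> miss, frames (7 6)
7 -> hit
5 -> miss, frames (6 7 5)
7 -> hit
5 -> hit
8 -> miss, frames (6 7 5 8)
5 -> hit
7 -> hit
5 -> hit
7 -> hit
1 -> miss, evict 6, frames (8 5 7 1)
Page faults: 5.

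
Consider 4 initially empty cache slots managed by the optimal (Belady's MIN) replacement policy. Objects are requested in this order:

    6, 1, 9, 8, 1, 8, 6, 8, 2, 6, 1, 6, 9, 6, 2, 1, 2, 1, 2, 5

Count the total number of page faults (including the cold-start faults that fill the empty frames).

6 -> miss, frames [6]
1 -> miss, frames [6, 1]
9 -> miss, frames [6, 1, 9]
8 -> miss, frames [6, 1, 9, 8]
1 -> hit
8 -> hit
6 -> hit
8 -> hit
2 -> miss, evict 8, frames [6, 1, 9, 2]
6 -> hit
1 -> hit
6 -> hit
9 -> hit
6 -> hit
2 -> hit
1 -> hit
2 -> hit
1 -> hit
2 -> hit
5 -> miss, evict 2, frames [6, 1, 9, 5]
Page faults: 6.

6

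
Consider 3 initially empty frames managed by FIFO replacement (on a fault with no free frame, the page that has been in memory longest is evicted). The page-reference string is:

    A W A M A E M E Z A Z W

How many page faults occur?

7

A: miss, frames [A]
W: miss, frames [A, W]
A: hit
M: miss, frames [A, W, M]
A: hit
E: miss, evict A, frames [W, M, E]
M: hit
E: hit
Z: miss, evict W, frames [M, E, Z]
A: miss, evict M, frames [E, Z, A]
Z: hit
W: miss, evict E, frames [Z, A, W]
Page faults: 7.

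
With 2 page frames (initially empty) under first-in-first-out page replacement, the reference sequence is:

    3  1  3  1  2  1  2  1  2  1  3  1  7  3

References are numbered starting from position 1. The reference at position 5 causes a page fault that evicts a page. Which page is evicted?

pos 1: 3 → fault, frames (3)
pos 2: 1 → fault, frames (3 1)
pos 3: 3 → hit
pos 4: 1 → hit
pos 5: 2 → fault, evict 3, frames (1 2)
At position 5, page 3 is evicted.

3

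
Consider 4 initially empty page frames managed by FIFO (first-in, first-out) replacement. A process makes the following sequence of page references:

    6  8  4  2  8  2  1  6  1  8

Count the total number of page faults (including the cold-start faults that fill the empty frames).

7

6 → miss, frames {6}
8 → miss, frames {6,8}
4 → miss, frames {6,8,4}
2 → miss, frames {6,8,4,2}
8 → hit
2 → hit
1 → miss, evict 6, frames {8,4,2,1}
6 → miss, evict 8, frames {4,2,1,6}
1 → hit
8 → miss, evict 4, frames {2,1,6,8}
Page faults: 7.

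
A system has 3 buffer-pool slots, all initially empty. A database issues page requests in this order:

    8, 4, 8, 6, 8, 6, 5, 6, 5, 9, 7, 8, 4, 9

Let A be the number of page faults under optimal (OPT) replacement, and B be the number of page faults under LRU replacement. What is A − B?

Under OPT: F F . F . . F . . F F . F . → 7 faults.
Under LRU: F F . F . . F . . F F F F F → 9 faults.
A − B = 7 − 9 = -2.

-2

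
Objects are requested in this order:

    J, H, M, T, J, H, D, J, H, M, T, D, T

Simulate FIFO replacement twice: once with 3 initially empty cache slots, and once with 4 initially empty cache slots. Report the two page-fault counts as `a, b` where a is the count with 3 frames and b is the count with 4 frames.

3 frames: F F F F F F F . . F F . . → 9 faults.
4 frames: F F F F . . F F F F F F . → 10 faults.
10 > 9: adding a frame increased faults — Belady's anomaly.

9, 10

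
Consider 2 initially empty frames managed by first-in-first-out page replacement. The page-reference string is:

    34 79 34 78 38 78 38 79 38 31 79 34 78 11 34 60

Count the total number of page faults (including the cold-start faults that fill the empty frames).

34: miss, frames {34}
79: miss, frames {34,79}
34: hit
78: miss, evict 34, frames {79,78}
38: miss, evict 79, frames {78,38}
78: hit
38: hit
79: miss, evict 78, frames {38,79}
38: hit
31: miss, evict 38, frames {79,31}
79: hit
34: miss, evict 79, frames {31,34}
78: miss, evict 31, frames {34,78}
11: miss, evict 34, frames {78,11}
34: miss, evict 78, frames {11,34}
60: miss, evict 11, frames {34,60}
Page faults: 11.

11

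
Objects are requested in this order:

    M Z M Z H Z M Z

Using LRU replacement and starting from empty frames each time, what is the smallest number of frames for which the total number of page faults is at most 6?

2

f=1: 8 faults
f=2: 4 faults
f=3: 3 faults
Smallest f with faults ≤ 6 is 2.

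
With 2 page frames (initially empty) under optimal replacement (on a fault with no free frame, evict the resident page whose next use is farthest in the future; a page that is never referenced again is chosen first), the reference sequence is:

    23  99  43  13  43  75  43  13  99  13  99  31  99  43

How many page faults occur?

9

23: miss, frames (23)
99: miss, frames (23 99)
43: miss, evict 23, frames (99 43)
13: miss, evict 99, frames (43 13)
43: hit
75: miss, evict 13, frames (43 75)
43: hit
13: miss, evict 75, frames (43 13)
99: miss, evict 43, frames (13 99)
13: hit
99: hit
31: miss, evict 13, frames (99 31)
99: hit
43: miss, evict 31, frames (99 43)
Page faults: 9.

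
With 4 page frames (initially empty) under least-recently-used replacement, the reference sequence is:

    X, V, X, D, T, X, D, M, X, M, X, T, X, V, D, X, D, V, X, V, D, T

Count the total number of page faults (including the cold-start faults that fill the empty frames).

7

X: fault, frames [X]
V: fault, frames [X, V]
X: hit
D: fault, frames [V, X, D]
T: fault, frames [V, X, D, T]
X: hit
D: hit
M: fault, evict V, frames [T, X, D, M]
X: hit
M: hit
X: hit
T: hit
X: hit
V: fault, evict D, frames [M, T, X, V]
D: fault, evict M, frames [T, X, V, D]
X: hit
D: hit
V: hit
X: hit
V: hit
D: hit
T: hit
Page faults: 7.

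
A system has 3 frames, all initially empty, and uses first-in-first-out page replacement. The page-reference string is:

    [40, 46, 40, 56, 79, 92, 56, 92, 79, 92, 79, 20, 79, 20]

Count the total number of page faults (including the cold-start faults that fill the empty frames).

40: fault, frames (40)
46: fault, frames (40 46)
40: hit
56: fault, frames (40 46 56)
79: fault, evict 40, frames (46 56 79)
92: fault, evict 46, frames (56 79 92)
56: hit
92: hit
79: hit
92: hit
79: hit
20: fault, evict 56, frames (79 92 20)
79: hit
20: hit
Page faults: 6.

6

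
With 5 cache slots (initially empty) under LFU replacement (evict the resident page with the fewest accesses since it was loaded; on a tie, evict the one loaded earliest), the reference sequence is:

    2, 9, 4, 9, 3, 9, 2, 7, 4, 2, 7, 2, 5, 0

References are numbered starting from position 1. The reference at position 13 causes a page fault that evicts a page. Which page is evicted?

pos 1: 2 → miss, frames {2}
pos 2: 9 → miss, frames {2,9}
pos 3: 4 → miss, frames {2,9,4}
pos 4: 9 → hit
pos 5: 3 → miss, frames {2,9,4,3}
pos 6: 9 → hit
pos 7: 2 → hit
pos 8: 7 → miss, frames {2,9,4,3,7}
pos 9: 4 → hit
pos 10: 2 → hit
pos 11: 7 → hit
pos 12: 2 → hit
pos 13: 5 → miss, evict 3, frames {2,9,4,7,5}
At position 13, page 3 is evicted.

3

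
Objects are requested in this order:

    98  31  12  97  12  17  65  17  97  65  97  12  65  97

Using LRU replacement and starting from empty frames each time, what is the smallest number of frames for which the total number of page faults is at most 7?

f=1: 14 faults
f=2: 11 faults
f=3: 8 faults
f=4: 6 faults
f=5: 6 faults
f=6: 6 faults
Smallest f with faults ≤ 7 is 4.

4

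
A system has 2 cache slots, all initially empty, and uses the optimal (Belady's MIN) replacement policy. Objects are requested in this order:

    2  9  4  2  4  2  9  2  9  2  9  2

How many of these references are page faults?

2 -> fault, frames {2}
9 -> fault, frames {2,9}
4 -> fault, evict 9, frames {2,4}
2 -> hit
4 -> hit
2 -> hit
9 -> fault, evict 4, frames {2,9}
2 -> hit
9 -> hit
2 -> hit
9 -> hit
2 -> hit
Page faults: 4.

4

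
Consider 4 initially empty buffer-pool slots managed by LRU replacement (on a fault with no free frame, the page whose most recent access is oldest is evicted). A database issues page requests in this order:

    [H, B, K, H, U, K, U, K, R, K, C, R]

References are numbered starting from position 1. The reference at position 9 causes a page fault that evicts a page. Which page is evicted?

pos 1: H: miss, frames [H]
pos 2: B: miss, frames [H, B]
pos 3: K: miss, frames [H, B, K]
pos 4: H: hit
pos 5: U: miss, frames [B, K, H, U]
pos 6: K: hit
pos 7: U: hit
pos 8: K: hit
pos 9: R: miss, evict B, frames [H, U, K, R]
At position 9, page B is evicted.

B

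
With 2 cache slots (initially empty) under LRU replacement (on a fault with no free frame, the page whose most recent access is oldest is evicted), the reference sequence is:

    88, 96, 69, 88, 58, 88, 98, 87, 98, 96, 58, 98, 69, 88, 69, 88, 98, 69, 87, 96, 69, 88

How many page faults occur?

18

88 -> fault, frames {88}
96 -> fault, frames {88,96}
69 -> fault, evict 88, frames {96,69}
88 -> fault, evict 96, frames {69,88}
58 -> fault, evict 69, frames {88,58}
88 -> hit
98 -> fault, evict 58, frames {88,98}
87 -> fault, evict 88, frames {98,87}
98 -> hit
96 -> fault, evict 87, frames {98,96}
58 -> fault, evict 98, frames {96,58}
98 -> fault, evict 96, frames {58,98}
69 -> fault, evict 58, frames {98,69}
88 -> fault, evict 98, frames {69,88}
69 -> hit
88 -> hit
98 -> fault, evict 69, frames {88,98}
69 -> fault, evict 88, frames {98,69}
87 -> fault, evict 98, frames {69,87}
96 -> fault, evict 69, frames {87,96}
69 -> fault, evict 87, frames {96,69}
88 -> fault, evict 96, frames {69,88}
Page faults: 18.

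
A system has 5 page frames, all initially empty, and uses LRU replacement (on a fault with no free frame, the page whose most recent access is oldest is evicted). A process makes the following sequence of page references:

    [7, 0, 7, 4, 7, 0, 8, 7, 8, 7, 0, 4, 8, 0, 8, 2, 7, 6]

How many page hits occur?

12

7 -> miss, frames (7)
0 -> miss, frames (7 0)
7 -> hit
4 -> miss, frames (0 7 4)
7 -> hit
0 -> hit
8 -> miss, frames (4 7 0 8)
7 -> hit
8 -> hit
7 -> hit
0 -> hit
4 -> hit
8 -> hit
0 -> hit
8 -> hit
2 -> miss, frames (7 4 0 8 2)
7 -> hit
6 -> miss, evict 4, frames (0 8 2 7 6)
Hits: 12.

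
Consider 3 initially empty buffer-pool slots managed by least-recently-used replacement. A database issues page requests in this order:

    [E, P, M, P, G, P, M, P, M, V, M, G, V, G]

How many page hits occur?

E -> miss, frames (E)
P -> miss, frames (E P)
M -> miss, frames (E P M)
P -> hit
G -> miss, evict E, frames (M P G)
P -> hit
M -> hit
P -> hit
M -> hit
V -> miss, evict G, frames (P M V)
M -> hit
G -> miss, evict P, frames (V M G)
V -> hit
G -> hit
Hits: 8.

8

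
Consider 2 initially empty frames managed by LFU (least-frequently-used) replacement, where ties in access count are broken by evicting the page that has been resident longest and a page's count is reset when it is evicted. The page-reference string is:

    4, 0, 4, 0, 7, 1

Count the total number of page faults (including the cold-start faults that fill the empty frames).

4: miss, frames [4]
0: miss, frames [4, 0]
4: hit
0: hit
7: miss, evict 4, frames [0, 7]
1: miss, evict 7, frames [0, 1]
Page faults: 4.

4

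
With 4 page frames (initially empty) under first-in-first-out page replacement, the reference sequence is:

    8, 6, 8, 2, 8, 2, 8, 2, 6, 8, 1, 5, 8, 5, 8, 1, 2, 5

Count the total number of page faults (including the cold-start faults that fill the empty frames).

8 -> fault, frames (8)
6 -> fault, frames (8 6)
8 -> hit
2 -> fault, frames (8 6 2)
8 -> hit
2 -> hit
8 -> hit
2 -> hit
6 -> hit
8 -> hit
1 -> fault, frames (8 6 2 1)
5 -> fault, evict 8, frames (6 2 1 5)
8 -> fault, evict 6, frames (2 1 5 8)
5 -> hit
8 -> hit
1 -> hit
2 -> hit
5 -> hit
Page faults: 6.

6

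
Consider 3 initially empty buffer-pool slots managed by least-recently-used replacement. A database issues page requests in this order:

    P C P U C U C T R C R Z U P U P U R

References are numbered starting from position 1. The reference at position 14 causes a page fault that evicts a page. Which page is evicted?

R

pos 1: P → miss, frames [P]
pos 2: C → miss, frames [P, C]
pos 3: P → hit
pos 4: U → miss, frames [C, P, U]
pos 5: C → hit
pos 6: U → hit
pos 7: C → hit
pos 8: T → miss, evict P, frames [U, C, T]
pos 9: R → miss, evict U, frames [C, T, R]
pos 10: C → hit
pos 11: R → hit
pos 12: Z → miss, evict T, frames [C, R, Z]
pos 13: U → miss, evict C, frames [R, Z, U]
pos 14: P → miss, evict R, frames [Z, U, P]
At position 14, page R is evicted.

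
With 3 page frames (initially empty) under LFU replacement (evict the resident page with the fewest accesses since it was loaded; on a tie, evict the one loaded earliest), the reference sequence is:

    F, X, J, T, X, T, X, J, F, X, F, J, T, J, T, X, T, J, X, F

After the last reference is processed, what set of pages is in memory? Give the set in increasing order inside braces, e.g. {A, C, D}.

F → fault, frames (F)
X → fault, frames (F X)
J → fault, frames (F X J)
T → fault, evict F, frames (X J T)
X → hit
T → hit
X → hit
J → hit
F → fault, evict J, frames (X T F)
X → hit
F → hit
J → fault, evict T, frames (X F J)
T → fault, evict J, frames (X F T)
J → fault, evict T, frames (X F J)
T → fault, evict J, frames (X F T)
X → hit
T → hit
J → fault, evict F, frames (X T J)
X → hit
F → fault, evict J, frames (X T F)

{F, T, X}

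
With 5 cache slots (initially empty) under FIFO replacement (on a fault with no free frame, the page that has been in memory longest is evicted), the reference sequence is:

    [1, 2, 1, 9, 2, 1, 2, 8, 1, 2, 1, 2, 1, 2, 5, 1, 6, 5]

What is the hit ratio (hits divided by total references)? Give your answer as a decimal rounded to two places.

0.67

1: fault, frames {1}
2: fault, frames {1,2}
1: hit
9: fault, frames {1,2,9}
2: hit
1: hit
2: hit
8: fault, frames {1,2,9,8}
1: hit
2: hit
1: hit
2: hit
1: hit
2: hit
5: fault, frames {1,2,9,8,5}
1: hit
6: fault, evict 1, frames {2,9,8,5,6}
5: hit
Hits: 12 of 18 references → 12/18 = 0.6667.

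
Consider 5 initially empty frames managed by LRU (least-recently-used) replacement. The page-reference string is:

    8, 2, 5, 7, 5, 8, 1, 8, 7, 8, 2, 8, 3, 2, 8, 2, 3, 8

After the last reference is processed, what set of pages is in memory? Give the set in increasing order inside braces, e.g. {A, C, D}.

{1, 2, 3, 7, 8}

8: fault, frames [8]
2: fault, frames [8, 2]
5: fault, frames [8, 2, 5]
7: fault, frames [8, 2, 5, 7]
5: hit
8: hit
1: fault, frames [2, 7, 5, 8, 1]
8: hit
7: hit
8: hit
2: hit
8: hit
3: fault, evict 5, frames [1, 7, 2, 8, 3]
2: hit
8: hit
2: hit
3: hit
8: hit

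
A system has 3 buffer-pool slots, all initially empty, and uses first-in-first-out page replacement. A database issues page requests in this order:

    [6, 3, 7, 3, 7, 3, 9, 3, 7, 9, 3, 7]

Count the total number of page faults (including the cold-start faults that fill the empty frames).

4

6: miss, frames {6}
3: miss, frames {6,3}
7: miss, frames {6,3,7}
3: hit
7: hit
3: hit
9: miss, evict 6, frames {3,7,9}
3: hit
7: hit
9: hit
3: hit
7: hit
Page faults: 4.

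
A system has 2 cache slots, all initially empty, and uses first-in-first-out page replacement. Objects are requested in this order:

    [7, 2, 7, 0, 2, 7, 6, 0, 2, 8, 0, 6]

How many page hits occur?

7 → miss, frames (7)
2 → miss, frames (7 2)
7 → hit
0 → miss, evict 7, frames (2 0)
2 → hit
7 → miss, evict 2, frames (0 7)
6 → miss, evict 0, frames (7 6)
0 → miss, evict 7, frames (6 0)
2 → miss, evict 6, frames (0 2)
8 → miss, evict 0, frames (2 8)
0 → miss, evict 2, frames (8 0)
6 → miss, evict 8, frames (0 6)
Hits: 2.

2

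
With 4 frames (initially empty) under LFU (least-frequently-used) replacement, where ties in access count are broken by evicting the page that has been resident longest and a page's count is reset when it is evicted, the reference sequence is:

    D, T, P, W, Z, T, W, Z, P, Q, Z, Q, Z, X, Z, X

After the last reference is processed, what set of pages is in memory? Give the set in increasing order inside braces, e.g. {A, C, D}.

D -> miss, frames [D]
T -> miss, frames [D, T]
P -> miss, frames [D, T, P]
W -> miss, frames [D, T, P, W]
Z -> miss, evict D, frames [T, P, W, Z]
T -> hit
W -> hit
Z -> hit
P -> hit
Q -> miss, evict T, frames [P, W, Z, Q]
Z -> hit
Q -> hit
Z -> hit
X -> miss, evict P, frames [W, Z, Q, X]
Z -> hit
X -> hit

{Q, W, X, Z}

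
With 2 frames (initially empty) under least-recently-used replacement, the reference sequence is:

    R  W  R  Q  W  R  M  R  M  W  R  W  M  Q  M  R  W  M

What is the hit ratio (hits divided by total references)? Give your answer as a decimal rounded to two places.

0.28

R → miss, frames (R)
W → miss, frames (R W)
R → hit
Q → miss, evict W, frames (R Q)
W → miss, evict R, frames (Q W)
R → miss, evict Q, frames (W R)
M → miss, evict W, frames (R M)
R → hit
M → hit
W → miss, evict R, frames (M W)
R → miss, evict M, frames (W R)
W → hit
M → miss, evict R, frames (W M)
Q → miss, evict W, frames (M Q)
M → hit
R → miss, evict Q, frames (M R)
W → miss, evict M, frames (R W)
M → miss, evict R, frames (W M)
Hits: 5 of 18 references → 5/18 = 0.2778.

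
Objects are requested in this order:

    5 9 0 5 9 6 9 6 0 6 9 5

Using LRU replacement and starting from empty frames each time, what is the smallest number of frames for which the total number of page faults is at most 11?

2

f=1: 12 faults
f=2: 9 faults
f=3: 6 faults
f=4: 4 faults
Smallest f with faults ≤ 11 is 2.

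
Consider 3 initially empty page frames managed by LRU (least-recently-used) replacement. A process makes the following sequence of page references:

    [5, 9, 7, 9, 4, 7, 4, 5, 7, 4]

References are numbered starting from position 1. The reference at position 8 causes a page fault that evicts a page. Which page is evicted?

9

pos 1: 5: miss, frames {5}
pos 2: 9: miss, frames {5,9}
pos 3: 7: miss, frames {5,9,7}
pos 4: 9: hit
pos 5: 4: miss, evict 5, frames {7,9,4}
pos 6: 7: hit
pos 7: 4: hit
pos 8: 5: miss, evict 9, frames {7,4,5}
At position 8, page 9 is evicted.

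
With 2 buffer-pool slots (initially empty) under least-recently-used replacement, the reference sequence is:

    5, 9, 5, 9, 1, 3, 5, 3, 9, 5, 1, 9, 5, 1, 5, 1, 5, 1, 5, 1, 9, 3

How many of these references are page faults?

5 → miss, frames {5}
9 → miss, frames {5,9}
5 → hit
9 → hit
1 → miss, evict 5, frames {9,1}
3 → miss, evict 9, frames {1,3}
5 → miss, evict 1, frames {3,5}
3 → hit
9 → miss, evict 5, frames {3,9}
5 → miss, evict 3, frames {9,5}
1 → miss, evict 9, frames {5,1}
9 → miss, evict 5, frames {1,9}
5 → miss, evict 1, frames {9,5}
1 → miss, evict 9, frames {5,1}
5 → hit
1 → hit
5 → hit
1 → hit
5 → hit
1 → hit
9 → miss, evict 5, frames {1,9}
3 → miss, evict 1, frames {9,3}
Page faults: 13.

13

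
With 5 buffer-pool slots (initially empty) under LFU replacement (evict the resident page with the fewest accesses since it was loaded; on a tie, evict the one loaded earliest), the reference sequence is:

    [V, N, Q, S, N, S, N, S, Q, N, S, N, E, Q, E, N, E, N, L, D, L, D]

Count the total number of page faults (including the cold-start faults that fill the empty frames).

V: fault, frames {V}
N: fault, frames {V,N}
Q: fault, frames {V,N,Q}
S: fault, frames {V,N,Q,S}
N: hit
S: hit
N: hit
S: hit
Q: hit
N: hit
S: hit
N: hit
E: fault, frames {V,N,Q,S,E}
Q: hit
E: hit
N: hit
E: hit
N: hit
L: fault, evict V, frames {N,Q,S,E,L}
D: fault, evict L, frames {N,Q,S,E,D}
L: fault, evict D, frames {N,Q,S,E,L}
D: fault, evict L, frames {N,Q,S,E,D}
Page faults: 9.

9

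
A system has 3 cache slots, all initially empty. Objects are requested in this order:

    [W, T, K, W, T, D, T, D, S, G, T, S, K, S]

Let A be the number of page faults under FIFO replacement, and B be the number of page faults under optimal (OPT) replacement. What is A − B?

Under FIFO: F F F . . F . . F F F . F F → 9 faults.
Under OPT: F F F . . F . . F F . . F . → 7 faults.
A − B = 9 − 7 = 2.

2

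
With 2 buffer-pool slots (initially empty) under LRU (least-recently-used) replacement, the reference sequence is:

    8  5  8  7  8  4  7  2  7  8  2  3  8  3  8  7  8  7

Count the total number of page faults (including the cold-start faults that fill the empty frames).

8: miss, frames [8]
5: miss, frames [8, 5]
8: hit
7: miss, evict 5, frames [8, 7]
8: hit
4: miss, evict 7, frames [8, 4]
7: miss, evict 8, frames [4, 7]
2: miss, evict 4, frames [7, 2]
7: hit
8: miss, evict 2, frames [7, 8]
2: miss, evict 7, frames [8, 2]
3: miss, evict 8, frames [2, 3]
8: miss, evict 2, frames [3, 8]
3: hit
8: hit
7: miss, evict 3, frames [8, 7]
8: hit
7: hit
Page faults: 11.

11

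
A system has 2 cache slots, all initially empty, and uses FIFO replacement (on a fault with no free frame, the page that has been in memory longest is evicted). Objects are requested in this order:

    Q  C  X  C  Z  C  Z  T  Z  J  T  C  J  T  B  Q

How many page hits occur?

2

Q -> fault, frames (Q)
C -> fault, frames (Q C)
X -> fault, evict Q, frames (C X)
C -> hit
Z -> fault, evict C, frames (X Z)
C -> fault, evict X, frames (Z C)
Z -> hit
T -> fault, evict Z, frames (C T)
Z -> fault, evict C, frames (T Z)
J -> fault, evict T, frames (Z J)
T -> fault, evict Z, frames (J T)
C -> fault, evict J, frames (T C)
J -> fault, evict T, frames (C J)
T -> fault, evict C, frames (J T)
B -> fault, evict J, frames (T B)
Q -> fault, evict T, frames (B Q)
Hits: 2.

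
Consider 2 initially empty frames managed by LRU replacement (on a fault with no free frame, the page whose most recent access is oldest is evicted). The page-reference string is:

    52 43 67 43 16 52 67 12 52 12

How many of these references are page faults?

52: fault, frames {52}
43: fault, frames {52,43}
67: fault, evict 52, frames {43,67}
43: hit
16: fault, evict 67, frames {43,16}
52: fault, evict 43, frames {16,52}
67: fault, evict 16, frames {52,67}
12: fault, evict 52, frames {67,12}
52: fault, evict 67, frames {12,52}
12: hit
Page faults: 8.

8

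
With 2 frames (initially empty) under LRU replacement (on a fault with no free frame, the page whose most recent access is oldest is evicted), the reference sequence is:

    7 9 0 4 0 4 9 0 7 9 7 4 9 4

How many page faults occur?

10

7 → fault, frames (7)
9 → fault, frames (7 9)
0 → fault, evict 7, frames (9 0)
4 → fault, evict 9, frames (0 4)
0 → hit
4 → hit
9 → fault, evict 0, frames (4 9)
0 → fault, evict 4, frames (9 0)
7 → fault, evict 9, frames (0 7)
9 → fault, evict 0, frames (7 9)
7 → hit
4 → fault, evict 9, frames (7 4)
9 → fault, evict 7, frames (4 9)
4 → hit
Page faults: 10.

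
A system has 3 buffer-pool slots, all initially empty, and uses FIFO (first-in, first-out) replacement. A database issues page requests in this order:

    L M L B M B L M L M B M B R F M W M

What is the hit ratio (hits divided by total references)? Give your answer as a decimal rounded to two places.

L: miss, frames {L}
M: miss, frames {L,M}
L: hit
B: miss, frames {L,M,B}
M: hit
B: hit
L: hit
M: hit
L: hit
M: hit
B: hit
M: hit
B: hit
R: miss, evict L, frames {M,B,R}
F: miss, evict M, frames {B,R,F}
M: miss, evict B, frames {R,F,M}
W: miss, evict R, frames {F,M,W}
M: hit
Hits: 11 of 18 references → 11/18 = 0.6111.

0.61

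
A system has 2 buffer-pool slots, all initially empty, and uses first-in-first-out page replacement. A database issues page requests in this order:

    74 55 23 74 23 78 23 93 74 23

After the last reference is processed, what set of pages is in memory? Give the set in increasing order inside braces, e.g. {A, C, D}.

{23, 74}

74 → miss, frames [74]
55 → miss, frames [74, 55]
23 → miss, evict 74, frames [55, 23]
74 → miss, evict 55, frames [23, 74]
23 → hit
78 → miss, evict 23, frames [74, 78]
23 → miss, evict 74, frames [78, 23]
93 → miss, evict 78, frames [23, 93]
74 → miss, evict 23, frames [93, 74]
23 → miss, evict 93, frames [74, 23]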